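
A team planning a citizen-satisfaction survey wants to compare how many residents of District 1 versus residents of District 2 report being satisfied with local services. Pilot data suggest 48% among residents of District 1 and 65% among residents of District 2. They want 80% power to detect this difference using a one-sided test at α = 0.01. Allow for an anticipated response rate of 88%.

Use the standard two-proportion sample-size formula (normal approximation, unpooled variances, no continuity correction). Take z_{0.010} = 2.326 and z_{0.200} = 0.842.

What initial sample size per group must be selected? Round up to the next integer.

n = (z_α + z_β)² · [p₁(1−p₁) + p₂(1−p₂)] / (p₁ − p₂)²
  = (2.326 + 0.842)² · (0.48·0.52 + 0.65·0.35) / (-0.17)²
  = (3.168)² · (0.2496 + 0.2275) / 0.0289
  = 10.0362 · 0.4771 / 0.0289
  = 165.68
Adjust for 88% response: 165.68 / 0.88 = 188.28.
Round up → n = 189 per group.

n = 189 per group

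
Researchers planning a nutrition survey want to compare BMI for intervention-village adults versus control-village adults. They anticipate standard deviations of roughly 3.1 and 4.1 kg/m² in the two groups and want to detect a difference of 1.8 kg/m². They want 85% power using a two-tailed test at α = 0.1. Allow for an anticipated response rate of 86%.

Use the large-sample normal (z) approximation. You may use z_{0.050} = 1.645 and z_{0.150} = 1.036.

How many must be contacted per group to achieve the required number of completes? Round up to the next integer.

n = (z_{α/2} + z_β)² · (σ₁² + σ₂²) / δ²
  = (1.645 + 1.036)² · (3.1² + 4.1² = 26.42) / 1.8²
  = 7.1878 · 26.42 / 3.24
  = 58.61
Adjust for 86% response: 58.61 / 0.86 = 68.15.
Round up → n = 69 per group.

n = 69 per group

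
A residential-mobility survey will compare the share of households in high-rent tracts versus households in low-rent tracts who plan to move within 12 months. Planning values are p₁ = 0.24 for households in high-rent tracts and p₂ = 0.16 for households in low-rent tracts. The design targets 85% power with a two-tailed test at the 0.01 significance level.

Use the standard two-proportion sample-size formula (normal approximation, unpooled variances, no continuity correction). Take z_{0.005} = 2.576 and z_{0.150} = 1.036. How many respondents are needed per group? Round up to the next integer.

n = 646 per group

n = (z_{α/2} + z_β)² · [p₁(1−p₁) + p₂(1−p₂)] / (p₁ − p₂)²
  = (2.576 + 1.036)² · (0.24·0.76 + 0.16·0.84) / (0.08)²
  = (3.612)² · (0.1824 + 0.1344) / 0.0064
  = 13.0465 · 0.3168 / 0.0064
  = 645.80
Round up → n = 646 per group.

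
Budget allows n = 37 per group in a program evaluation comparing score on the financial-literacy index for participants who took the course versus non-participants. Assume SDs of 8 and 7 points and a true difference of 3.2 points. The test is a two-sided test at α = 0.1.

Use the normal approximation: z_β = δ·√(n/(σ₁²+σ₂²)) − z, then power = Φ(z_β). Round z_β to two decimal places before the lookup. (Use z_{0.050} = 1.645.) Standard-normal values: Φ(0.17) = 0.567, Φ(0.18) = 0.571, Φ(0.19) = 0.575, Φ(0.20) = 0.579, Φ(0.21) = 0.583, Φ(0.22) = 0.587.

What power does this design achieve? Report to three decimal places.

z_β = δ·√(n/(σ₁²+σ₂²)) − z_{α/2}
    = 3.2 · √(37/113) − 1.645
    = 3.2 · 0.57222 − 1.645
    = 1.8311 − 1.645 = 0.1861 → 0.19
Power = Φ(0.19) = 0.575.

Power ≈ 0.575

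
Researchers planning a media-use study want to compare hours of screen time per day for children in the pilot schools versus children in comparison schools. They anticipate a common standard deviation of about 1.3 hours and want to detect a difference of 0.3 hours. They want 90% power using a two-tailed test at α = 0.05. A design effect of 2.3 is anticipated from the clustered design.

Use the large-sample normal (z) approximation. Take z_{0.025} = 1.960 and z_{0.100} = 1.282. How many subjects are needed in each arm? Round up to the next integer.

n = 908 per group

n = (z_{α/2} + z_β)² · (σ₁² + σ₂²) / δ²
  = (1.960 + 1.282)² · (2·1.3² = 3.38) / 0.3²
  = 10.5106 · 3.38 / 0.09
  = 394.73
Design effect: 2.3 × 394.73 = 907.88.
Round up → n = 908 per group.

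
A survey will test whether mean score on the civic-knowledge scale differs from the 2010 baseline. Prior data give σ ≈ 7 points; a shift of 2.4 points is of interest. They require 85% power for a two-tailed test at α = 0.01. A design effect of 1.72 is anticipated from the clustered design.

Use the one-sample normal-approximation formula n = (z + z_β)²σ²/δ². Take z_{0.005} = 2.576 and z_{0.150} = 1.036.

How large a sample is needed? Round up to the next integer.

n = 191

n = (z_{α/2} + z_β)² · σ² / δ²
  = (2.576 + 1.036)² · 7² / 2.4²
  = 13.0465 · 49 / 5.76
  = 110.99
Design effect: 1.72 × 110.99 = 190.90.
Round up → n = 191.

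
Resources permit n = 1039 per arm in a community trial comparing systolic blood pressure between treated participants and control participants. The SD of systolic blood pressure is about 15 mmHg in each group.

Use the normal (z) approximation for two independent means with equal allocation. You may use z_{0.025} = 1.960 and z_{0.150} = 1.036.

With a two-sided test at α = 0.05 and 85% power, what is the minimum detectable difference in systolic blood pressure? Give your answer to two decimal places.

δ = (z_{α/2} + z_β) · √((σ₁²+σ₂²)/n)
  = (1.960 + 1.036) · √(450/1039)
  = 2.996 · √0.43311
  = 2.996 · 0.6581
  = 1.9717

Minimum detectable difference ≈ 1.97 mmHg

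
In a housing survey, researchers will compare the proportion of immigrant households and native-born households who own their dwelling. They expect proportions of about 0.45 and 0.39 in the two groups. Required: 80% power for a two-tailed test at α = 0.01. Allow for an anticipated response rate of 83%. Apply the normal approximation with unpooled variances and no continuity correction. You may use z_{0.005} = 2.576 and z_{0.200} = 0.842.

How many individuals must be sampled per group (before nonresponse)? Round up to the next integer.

n = 1898 per group

n = (z_{α/2} + z_β)² · [p₁(1−p₁) + p₂(1−p₂)] / (p₁ − p₂)²
  = (2.576 + 0.842)² · (0.45·0.55 + 0.39·0.61) / (0.06)²
  = (3.418)² · (0.2475 + 0.2379) / 0.0036
  = 11.6827 · 0.4854 / 0.0036
  = 1575.22
Adjust for 83% response: 1575.22 / 0.83 = 1897.86.
Round up → n = 1898 per group.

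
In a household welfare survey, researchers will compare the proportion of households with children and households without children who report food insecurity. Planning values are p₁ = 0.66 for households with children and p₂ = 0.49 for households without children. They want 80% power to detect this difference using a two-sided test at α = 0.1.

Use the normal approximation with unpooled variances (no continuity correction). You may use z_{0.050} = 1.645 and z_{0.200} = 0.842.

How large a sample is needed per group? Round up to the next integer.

n = 102 per group

n = (z_{α/2} + z_β)² · [p₁(1−p₁) + p₂(1−p₂)] / (p₁ − p₂)²
  = (1.645 + 0.842)² · (0.66·0.34 + 0.49·0.51) / (0.17)²
  = (2.487)² · (0.2244 + 0.2499) / 0.0289
  = 6.1852 · 0.4743 / 0.0289
  = 101.51
Round up → n = 102 per group.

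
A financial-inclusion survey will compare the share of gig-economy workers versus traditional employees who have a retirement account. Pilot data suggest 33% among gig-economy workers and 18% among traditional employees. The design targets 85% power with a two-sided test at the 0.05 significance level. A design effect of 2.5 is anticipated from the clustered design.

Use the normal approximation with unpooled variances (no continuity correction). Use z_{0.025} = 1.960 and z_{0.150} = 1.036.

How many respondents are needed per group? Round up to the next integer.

n = 368 per group

n = (z_{α/2} + z_β)² · [p₁(1−p₁) + p₂(1−p₂)] / (p₁ − p₂)²
  = (1.960 + 1.036)² · (0.33·0.67 + 0.18·0.82) / (0.15)²
  = (2.996)² · (0.2211 + 0.1476) / 0.0225
  = 8.9760 · 0.3687 / 0.0225
  = 147.09
Design effect: 2.5 × 147.09 = 367.72.
Round up → n = 368 per group.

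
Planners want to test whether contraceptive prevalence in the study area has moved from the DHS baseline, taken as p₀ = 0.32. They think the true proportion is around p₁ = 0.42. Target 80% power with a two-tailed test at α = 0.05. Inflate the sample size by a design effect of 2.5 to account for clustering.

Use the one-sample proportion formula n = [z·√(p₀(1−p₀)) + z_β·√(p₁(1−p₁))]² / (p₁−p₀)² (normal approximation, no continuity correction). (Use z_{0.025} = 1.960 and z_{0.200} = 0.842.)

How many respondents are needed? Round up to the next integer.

n = 443

n = [z_{α/2}·√(p₀q₀) + z_β·√(p₁q₁)]² / (p₁ − p₀)²
  = [1.960·√(0.32·0.68) + 0.842·√(0.42·0.58)]² / (0.10)²
  = [1.960·0.4665 + 0.842·0.4936]² / 0.0100
  = [1.3299]² / 0.0100
  = 176.86
Design effect: 2.5 × 176.86 = 442.14.
Round up → n = 443.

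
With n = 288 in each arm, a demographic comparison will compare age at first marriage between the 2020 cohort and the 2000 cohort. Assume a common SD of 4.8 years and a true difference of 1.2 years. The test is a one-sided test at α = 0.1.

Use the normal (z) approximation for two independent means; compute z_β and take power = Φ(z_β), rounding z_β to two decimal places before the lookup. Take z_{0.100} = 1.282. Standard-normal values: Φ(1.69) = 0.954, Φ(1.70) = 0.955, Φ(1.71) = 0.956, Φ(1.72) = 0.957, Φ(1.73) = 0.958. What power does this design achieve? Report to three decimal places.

z_β = δ·√(n/(σ₁²+σ₂²)) − z_α
    = 1.2 · √(288/46.08) − 1.282
    = 1.2 · 2.50000 − 1.282
    = 3.0000 − 1.282 = 1.7180 → 1.72
Power = Φ(1.72) = 0.957.

Power ≈ 0.957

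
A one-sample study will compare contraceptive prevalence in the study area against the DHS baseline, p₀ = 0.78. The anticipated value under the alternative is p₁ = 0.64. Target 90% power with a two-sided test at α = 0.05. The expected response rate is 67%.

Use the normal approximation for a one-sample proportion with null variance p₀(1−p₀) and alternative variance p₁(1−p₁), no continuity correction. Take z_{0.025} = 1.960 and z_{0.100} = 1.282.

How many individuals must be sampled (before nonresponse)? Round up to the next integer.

n = 156

n = [z_{α/2}·√(p₀q₀) + z_β·√(p₁q₁)]² / (p₁ − p₀)²
  = [1.960·√(0.78·0.22) + 1.282·√(0.64·0.36)]² / (-0.14)²
  = [1.960·0.4142 + 1.282·0.4800]² / 0.0196
  = [1.4273]² / 0.0196
  = 103.94
Adjust for 67% response: 103.94 / 0.67 = 155.13.
Round up → n = 156.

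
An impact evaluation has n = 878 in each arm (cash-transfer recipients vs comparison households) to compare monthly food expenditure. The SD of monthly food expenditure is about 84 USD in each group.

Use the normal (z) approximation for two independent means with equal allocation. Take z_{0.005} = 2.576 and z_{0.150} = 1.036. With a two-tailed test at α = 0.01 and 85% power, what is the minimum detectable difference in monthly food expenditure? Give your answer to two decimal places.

Minimum detectable difference ≈ 14.48 USD

δ = (z_{α/2} + z_β) · √((σ₁²+σ₂²)/n)
  = (2.576 + 1.036) · √(14112/878)
  = 3.612 · √16.0729
  = 3.612 · 4.0091
  = 14.4809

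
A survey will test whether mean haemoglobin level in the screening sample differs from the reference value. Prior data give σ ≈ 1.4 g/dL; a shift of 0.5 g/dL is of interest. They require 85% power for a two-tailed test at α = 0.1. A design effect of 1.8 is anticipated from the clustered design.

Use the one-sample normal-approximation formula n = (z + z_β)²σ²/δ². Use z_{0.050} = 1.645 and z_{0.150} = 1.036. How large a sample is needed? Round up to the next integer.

n = (z_{α/2} + z_β)² · σ² / δ²
  = (1.645 + 1.036)² · 1.4² / 0.5²
  = 7.1878 · 1.96 / 0.25
  = 56.35
Design effect: 1.8 × 56.35 = 101.43.
Round up → n = 102.

n = 102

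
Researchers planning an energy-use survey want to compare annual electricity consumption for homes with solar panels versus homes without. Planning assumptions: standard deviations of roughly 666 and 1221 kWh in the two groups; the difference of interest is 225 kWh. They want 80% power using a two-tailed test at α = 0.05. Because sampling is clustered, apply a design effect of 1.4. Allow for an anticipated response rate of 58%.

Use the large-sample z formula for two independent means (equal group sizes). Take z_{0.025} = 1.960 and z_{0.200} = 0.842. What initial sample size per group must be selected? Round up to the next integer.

n = (z_{α/2} + z_β)² · (σ₁² + σ₂²) / δ²
  = (1.960 + 0.842)² · (666² + 1221² = 1934397) / 225²
  = 7.8512 · 1934397 / 50625
  = 300.00
Design effect: 1.4 × 300.00 = 420.00.
Adjust for 58% response: 420.00 / 0.58 = 724.13.
Round up → n = 725 per group.

n = 725 per group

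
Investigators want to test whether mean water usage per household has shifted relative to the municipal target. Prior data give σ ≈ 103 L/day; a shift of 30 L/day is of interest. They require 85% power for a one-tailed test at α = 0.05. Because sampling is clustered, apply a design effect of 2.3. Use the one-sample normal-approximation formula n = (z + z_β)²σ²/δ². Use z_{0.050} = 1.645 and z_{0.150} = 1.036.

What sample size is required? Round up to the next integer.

n = (z_α + z_β)² · σ² / δ²
  = (1.645 + 1.036)² · 103² / 30²
  = 7.1878 · 10609 / 900
  = 84.73
Design effect: 2.3 × 84.73 = 194.87.
Round up → n = 195.

n = 195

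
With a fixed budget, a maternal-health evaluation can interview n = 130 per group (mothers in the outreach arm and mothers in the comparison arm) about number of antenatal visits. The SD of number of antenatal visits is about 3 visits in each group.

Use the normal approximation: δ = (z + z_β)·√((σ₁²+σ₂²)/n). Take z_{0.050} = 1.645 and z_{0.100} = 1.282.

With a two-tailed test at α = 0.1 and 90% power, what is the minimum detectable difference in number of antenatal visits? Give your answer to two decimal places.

δ = (z_{α/2} + z_β) · √((σ₁²+σ₂²)/n)
  = (1.645 + 1.282) · √(18/130)
  = 2.927 · √0.13846
  = 2.927 · 0.3721
  = 1.0891

Minimum detectable difference ≈ 1.09 visits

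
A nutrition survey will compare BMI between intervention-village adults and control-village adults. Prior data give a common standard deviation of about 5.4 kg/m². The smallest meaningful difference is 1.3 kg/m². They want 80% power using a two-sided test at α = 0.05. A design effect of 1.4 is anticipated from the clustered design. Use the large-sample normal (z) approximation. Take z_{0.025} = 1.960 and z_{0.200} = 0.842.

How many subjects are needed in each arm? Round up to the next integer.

n = (z_{α/2} + z_β)² · (σ₁² + σ₂²) / δ²
  = (1.960 + 0.842)² · (2·5.4² = 58.32) / 1.3²
  = 7.8512 · 58.32 / 1.69
  = 270.94
Design effect: 1.4 × 270.94 = 379.31.
Round up → n = 380 per group.

n = 380 per group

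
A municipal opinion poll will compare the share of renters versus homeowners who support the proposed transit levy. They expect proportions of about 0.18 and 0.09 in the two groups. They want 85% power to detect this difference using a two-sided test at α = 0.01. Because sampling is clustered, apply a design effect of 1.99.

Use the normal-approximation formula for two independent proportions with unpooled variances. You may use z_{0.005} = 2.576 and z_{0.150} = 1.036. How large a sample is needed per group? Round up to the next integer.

n = 736 per group

n = (z_{α/2} + z_β)² · [p₁(1−p₁) + p₂(1−p₂)] / (p₁ − p₂)²
  = (2.576 + 1.036)² · (0.18·0.82 + 0.09·0.91) / (0.09)²
  = (3.612)² · (0.1476 + 0.0819) / 0.0081
  = 13.0465 · 0.2295 / 0.0081
  = 369.65
Design effect: 1.99 × 369.65 = 735.61.
Round up → n = 736 per group.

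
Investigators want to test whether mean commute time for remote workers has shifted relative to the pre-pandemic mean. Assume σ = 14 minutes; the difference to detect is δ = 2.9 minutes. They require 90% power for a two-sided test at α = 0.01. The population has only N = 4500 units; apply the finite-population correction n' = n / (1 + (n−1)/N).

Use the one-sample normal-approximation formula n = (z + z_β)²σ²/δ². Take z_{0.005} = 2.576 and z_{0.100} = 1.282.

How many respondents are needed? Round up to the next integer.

n = (z_{α/2} + z_β)² · σ² / δ²
  = (2.576 + 1.282)² · 14² / 2.9²
  = 14.8842 · 196 / 8.41
  = 346.88
Finite-population correction (N = 4500): 346.88 / (1 + (346.88 − 1)/4500) = 322.12.
Round up → n = 323.

n = 323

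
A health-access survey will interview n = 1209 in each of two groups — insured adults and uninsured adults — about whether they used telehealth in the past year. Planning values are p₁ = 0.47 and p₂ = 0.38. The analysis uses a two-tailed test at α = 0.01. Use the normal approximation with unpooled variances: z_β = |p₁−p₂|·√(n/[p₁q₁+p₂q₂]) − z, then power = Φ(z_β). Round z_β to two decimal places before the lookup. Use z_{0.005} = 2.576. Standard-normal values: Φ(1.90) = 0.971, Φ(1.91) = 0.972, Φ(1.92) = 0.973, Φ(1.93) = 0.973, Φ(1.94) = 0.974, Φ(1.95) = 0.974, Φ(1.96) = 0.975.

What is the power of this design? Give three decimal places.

Power ≈ 0.973

z_β = |p₁−p₂|·√(n/[p₁q₁+p₂q₂]) − z_{α/2}
    = 0.09 · √(1209/0.4847) − 2.576
    = 0.09 · 49.9432 − 2.576
    = 4.4949 − 2.576 = 1.9189 → 1.92
Power = Φ(1.92) = 0.973.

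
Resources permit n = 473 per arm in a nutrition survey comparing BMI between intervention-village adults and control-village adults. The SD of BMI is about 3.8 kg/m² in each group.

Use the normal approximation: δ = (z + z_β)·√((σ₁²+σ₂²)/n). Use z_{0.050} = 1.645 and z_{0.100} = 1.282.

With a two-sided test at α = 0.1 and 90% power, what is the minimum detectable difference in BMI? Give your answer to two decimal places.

δ = (z_{α/2} + z_β) · √((σ₁²+σ₂²)/n)
  = (1.645 + 1.282) · √(28.88/473)
  = 2.927 · √0.06106
  = 2.927 · 0.2471
  = 0.7233

Minimum detectable difference ≈ 0.72 kg/m²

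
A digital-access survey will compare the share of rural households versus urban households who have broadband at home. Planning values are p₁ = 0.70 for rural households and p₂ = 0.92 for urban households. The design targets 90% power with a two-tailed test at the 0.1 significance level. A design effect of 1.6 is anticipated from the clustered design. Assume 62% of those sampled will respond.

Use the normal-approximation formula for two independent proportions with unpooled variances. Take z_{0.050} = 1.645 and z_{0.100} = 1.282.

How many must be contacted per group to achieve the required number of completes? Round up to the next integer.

n = (z_{α/2} + z_β)² · [p₁(1−p₁) + p₂(1−p₂)] / (p₁ − p₂)²
  = (1.645 + 1.282)² · (0.70·0.30 + 0.92·0.08) / (-0.22)²
  = (2.927)² · (0.2100 + 0.0736) / 0.0484
  = 8.5673 · 0.2836 / 0.0484
  = 50.20
Design effect: 1.6 × 50.20 = 80.32.
Adjust for 62% response: 80.32 / 0.62 = 129.55.
Round up → n = 130 per group.

n = 130 per group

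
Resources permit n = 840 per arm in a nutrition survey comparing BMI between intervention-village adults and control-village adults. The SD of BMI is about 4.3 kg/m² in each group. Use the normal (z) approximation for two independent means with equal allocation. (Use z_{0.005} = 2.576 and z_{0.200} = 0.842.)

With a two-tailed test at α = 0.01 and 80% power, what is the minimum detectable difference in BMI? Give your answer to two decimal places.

δ = (z_{α/2} + z_β) · √((σ₁²+σ₂²)/n)
  = (2.576 + 0.842) · √(36.98/840)
  = 3.418 · √0.04402
  = 3.418 · 0.2098
  = 0.7172

Minimum detectable difference ≈ 0.72 kg/m²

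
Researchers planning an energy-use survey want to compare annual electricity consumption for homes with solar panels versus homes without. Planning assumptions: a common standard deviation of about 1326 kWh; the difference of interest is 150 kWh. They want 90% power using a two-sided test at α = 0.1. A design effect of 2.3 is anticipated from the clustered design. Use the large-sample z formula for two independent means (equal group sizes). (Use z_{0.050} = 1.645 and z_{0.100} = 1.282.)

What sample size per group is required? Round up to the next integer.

n = 3080 per group

n = (z_{α/2} + z_β)² · (σ₁² + σ₂²) / δ²
  = (1.645 + 1.282)² · (2·1326² = 3516552) / 150²
  = 8.5673 · 3516552 / 22500
  = 1339.00
Design effect: 2.3 × 1339.00 = 3079.70.
Round up → n = 3080 per group.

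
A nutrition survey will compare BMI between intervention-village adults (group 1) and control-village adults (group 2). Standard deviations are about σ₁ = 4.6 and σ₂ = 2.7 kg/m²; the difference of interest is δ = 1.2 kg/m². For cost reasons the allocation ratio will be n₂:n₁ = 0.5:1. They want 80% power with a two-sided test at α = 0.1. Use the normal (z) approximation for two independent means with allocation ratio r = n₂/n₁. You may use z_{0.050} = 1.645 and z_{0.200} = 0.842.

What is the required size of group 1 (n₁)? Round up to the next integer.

n₁ = 154

n₁ = (z_{α/2} + z_β)² · (σ₁² + σ₂²/r) / δ²
   = (1.645 + 0.842)² · (4.6² + 2.7²/0.5) / 1.2²
   = 6.1852 · (21.16 + 14.58) / 1.44
   = 6.1852 · 35.74 / 1.44
   = 153.51
Round up → n₁ = 154; n₂ = r·n₁ = 0.5 × 154 = 77.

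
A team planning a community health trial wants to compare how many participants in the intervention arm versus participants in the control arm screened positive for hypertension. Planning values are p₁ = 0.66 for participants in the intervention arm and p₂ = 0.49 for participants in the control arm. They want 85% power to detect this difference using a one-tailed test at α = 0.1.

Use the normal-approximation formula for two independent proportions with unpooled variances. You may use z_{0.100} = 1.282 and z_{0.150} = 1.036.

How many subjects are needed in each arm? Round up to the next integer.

n = 89 per group

n = (z_α + z_β)² · [p₁(1−p₁) + p₂(1−p₂)] / (p₁ − p₂)²
  = (1.282 + 1.036)² · (0.66·0.34 + 0.49·0.51) / (0.17)²
  = (2.318)² · (0.2244 + 0.2499) / 0.0289
  = 5.3731 · 0.4743 / 0.0289
  = 88.18
Round up → n = 89 per group.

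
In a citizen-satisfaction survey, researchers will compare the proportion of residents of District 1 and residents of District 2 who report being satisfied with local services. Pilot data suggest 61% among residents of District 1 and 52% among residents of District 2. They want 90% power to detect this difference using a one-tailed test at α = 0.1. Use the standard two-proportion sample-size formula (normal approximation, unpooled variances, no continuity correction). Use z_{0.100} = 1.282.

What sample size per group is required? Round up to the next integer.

n = 396 per group

n = (z_α + z_β)² · [p₁(1−p₁) + p₂(1−p₂)] / (p₁ − p₂)²
  = (1.282 + 1.282)² · (0.61·0.39 + 0.52·0.48) / (0.09)²
  = (2.564)² · (0.2379 + 0.2496) / 0.0081
  = 6.5741 · 0.4875 / 0.0081
  = 395.66
Round up → n = 396 per group.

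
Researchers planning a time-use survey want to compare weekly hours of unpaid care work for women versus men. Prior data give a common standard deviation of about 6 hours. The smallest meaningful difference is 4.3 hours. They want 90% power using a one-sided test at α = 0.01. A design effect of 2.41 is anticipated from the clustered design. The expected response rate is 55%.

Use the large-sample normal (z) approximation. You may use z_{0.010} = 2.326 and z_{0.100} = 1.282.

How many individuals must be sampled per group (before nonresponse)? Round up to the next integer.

n = 223 per group

n = (z_α + z_β)² · (σ₁² + σ₂²) / δ²
  = (2.326 + 1.282)² · (2·6² = 72) / 4.3²
  = 13.0177 · 72 / 18.49
  = 50.69
Design effect: 2.41 × 50.69 = 122.16.
Adjust for 55% response: 122.16 / 0.55 = 222.12.
Round up → n = 223 per group.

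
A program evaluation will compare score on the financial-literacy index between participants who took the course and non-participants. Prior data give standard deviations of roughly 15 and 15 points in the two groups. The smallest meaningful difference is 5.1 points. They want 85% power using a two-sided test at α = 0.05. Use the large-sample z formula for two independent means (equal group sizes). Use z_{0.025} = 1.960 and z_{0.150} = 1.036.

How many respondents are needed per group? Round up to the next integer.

n = (z_{α/2} + z_β)² · (σ₁² + σ₂²) / δ²
  = (1.960 + 1.036)² · (15² + 15² = 450) / 5.1²
  = 8.9760 · 450 / 26.01
  = 155.29
Round up → n = 156 per group.

n = 156 per group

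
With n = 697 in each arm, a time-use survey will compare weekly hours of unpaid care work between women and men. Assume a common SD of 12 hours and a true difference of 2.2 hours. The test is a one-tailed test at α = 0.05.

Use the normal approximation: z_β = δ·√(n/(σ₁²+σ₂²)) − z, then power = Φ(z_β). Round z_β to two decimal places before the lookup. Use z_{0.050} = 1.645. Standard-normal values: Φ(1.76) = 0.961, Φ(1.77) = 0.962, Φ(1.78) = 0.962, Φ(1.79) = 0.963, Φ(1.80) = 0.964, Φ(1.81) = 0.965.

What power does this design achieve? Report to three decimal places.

z_β = δ·√(n/(σ₁²+σ₂²)) − z_α
    = 2.2 · √(697/288) − 1.645
    = 2.2 · 1.55568 − 1.645
    = 3.4225 − 1.645 = 1.7775 → 1.78
Power = Φ(1.78) = 0.962.

Power ≈ 0.962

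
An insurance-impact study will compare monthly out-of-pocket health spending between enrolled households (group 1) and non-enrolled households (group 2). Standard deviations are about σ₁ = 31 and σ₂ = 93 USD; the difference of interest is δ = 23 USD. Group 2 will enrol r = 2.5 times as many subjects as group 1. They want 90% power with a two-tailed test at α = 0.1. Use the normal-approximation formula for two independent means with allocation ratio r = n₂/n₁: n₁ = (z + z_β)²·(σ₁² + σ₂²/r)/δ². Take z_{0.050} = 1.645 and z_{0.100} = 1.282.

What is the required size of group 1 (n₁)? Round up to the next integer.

n₁ = 72

n₁ = (z_{α/2} + z_β)² · (σ₁² + σ₂²/r) / δ²
   = (1.645 + 1.282)² · (31² + 93²/2.5) / 23²
   = 8.5673 · (961 + 3459.6) / 529
   = 8.5673 · 4420.6 / 529
   = 71.59
Round up → n₁ = 72; n₂ = r·n₁ = 2.5 × 72 = 180.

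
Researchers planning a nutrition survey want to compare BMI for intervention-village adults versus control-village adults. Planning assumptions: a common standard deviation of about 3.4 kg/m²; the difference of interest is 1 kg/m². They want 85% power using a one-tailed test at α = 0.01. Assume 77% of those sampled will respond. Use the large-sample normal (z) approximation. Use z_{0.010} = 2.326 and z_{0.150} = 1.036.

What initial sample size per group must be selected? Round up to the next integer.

n = (z_α + z_β)² · (σ₁² + σ₂²) / δ²
  = (2.326 + 1.036)² · (2·3.4² = 23.12) / 1²
  = 11.3030 · 23.12 / 1
  = 261.33
Adjust for 77% response: 261.33 / 0.77 = 339.38.
Round up → n = 340 per group.

n = 340 per group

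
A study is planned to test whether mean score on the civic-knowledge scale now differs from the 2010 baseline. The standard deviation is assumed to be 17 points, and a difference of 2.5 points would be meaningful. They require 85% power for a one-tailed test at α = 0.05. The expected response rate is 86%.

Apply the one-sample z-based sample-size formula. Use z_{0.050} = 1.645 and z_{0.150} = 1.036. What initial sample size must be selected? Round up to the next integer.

n = (z_α + z_β)² · σ² / δ²
  = (1.645 + 1.036)² · 17² / 2.5²
  = 7.1878 · 289 / 6.25
  = 332.36
Adjust for 86% response: 332.36 / 0.86 = 386.47.
Round up → n = 387.

n = 387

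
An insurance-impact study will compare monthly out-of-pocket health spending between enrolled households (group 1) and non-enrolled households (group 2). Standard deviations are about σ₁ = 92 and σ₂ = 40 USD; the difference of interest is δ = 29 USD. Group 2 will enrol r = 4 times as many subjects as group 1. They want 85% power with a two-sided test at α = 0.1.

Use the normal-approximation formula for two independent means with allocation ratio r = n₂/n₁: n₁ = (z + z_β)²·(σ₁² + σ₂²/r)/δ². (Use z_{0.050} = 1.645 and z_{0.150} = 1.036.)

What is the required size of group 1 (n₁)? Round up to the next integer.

n₁ = 76

n₁ = (z_{α/2} + z_β)² · (σ₁² + σ₂²/r) / δ²
   = (1.645 + 1.036)² · (92² + 40²/4) / 29²
   = 7.1878 · (8464 + 400) / 841
   = 7.1878 · 8864 / 841
   = 75.76
Round up → n₁ = 76; n₂ = r·n₁ = 4 × 76 = 304.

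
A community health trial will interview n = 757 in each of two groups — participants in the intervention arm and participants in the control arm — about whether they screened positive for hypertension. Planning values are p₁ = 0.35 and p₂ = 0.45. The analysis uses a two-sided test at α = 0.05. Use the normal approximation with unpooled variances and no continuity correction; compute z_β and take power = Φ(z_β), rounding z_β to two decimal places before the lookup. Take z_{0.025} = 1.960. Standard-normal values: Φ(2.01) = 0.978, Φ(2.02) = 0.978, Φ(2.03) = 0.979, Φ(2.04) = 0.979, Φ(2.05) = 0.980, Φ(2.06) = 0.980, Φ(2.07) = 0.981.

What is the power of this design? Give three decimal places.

Power ≈ 0.979

z_β = |p₁−p₂|·√(n/[p₁q₁+p₂q₂]) − z_{α/2}
    = 0.10 · √(757/0.4750) − 1.960
    = 0.10 · 39.9210 − 1.960
    = 3.9921 − 1.960 = 2.0321 → 2.03
Power = Φ(2.03) = 0.979.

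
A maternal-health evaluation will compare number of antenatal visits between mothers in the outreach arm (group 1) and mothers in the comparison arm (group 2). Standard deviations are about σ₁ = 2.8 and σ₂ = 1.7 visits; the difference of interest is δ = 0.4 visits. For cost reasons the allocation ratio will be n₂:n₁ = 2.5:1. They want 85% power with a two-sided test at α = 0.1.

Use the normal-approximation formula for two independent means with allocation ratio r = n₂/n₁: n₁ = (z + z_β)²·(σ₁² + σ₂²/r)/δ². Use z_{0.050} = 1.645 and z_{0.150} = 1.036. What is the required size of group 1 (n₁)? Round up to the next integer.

n₁ = (z_{α/2} + z_β)² · (σ₁² + σ₂²/r) / δ²
   = (1.645 + 1.036)² · (2.8² + 1.7²/2.5) / 0.4²
   = 7.1878 · (7.84 + 1.156) / 0.16
   = 7.1878 · 8.996 / 0.16
   = 404.13
Round up → n₁ = 405; n₂ = r·n₁ = 2.5 × 405 = 1013.

n₁ = 405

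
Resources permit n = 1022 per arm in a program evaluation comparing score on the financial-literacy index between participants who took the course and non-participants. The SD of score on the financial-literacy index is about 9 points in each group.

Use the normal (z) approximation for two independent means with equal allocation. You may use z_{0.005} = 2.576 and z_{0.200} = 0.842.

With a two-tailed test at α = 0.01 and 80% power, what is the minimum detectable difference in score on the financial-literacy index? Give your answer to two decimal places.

δ = (z_{α/2} + z_β) · √((σ₁²+σ₂²)/n)
  = (2.576 + 0.842) · √(162/1022)
  = 3.418 · √0.15851
  = 3.418 · 0.3981
  = 1.3608

Minimum detectable difference ≈ 1.36 points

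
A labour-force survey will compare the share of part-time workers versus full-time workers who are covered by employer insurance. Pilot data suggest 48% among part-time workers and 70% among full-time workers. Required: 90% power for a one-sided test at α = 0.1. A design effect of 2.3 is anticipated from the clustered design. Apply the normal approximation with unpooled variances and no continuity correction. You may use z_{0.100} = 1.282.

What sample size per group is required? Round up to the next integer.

n = 144 per group

n = (z_α + z_β)² · [p₁(1−p₁) + p₂(1−p₂)] / (p₁ − p₂)²
  = (1.282 + 1.282)² · (0.48·0.52 + 0.70·0.30) / (-0.22)²
  = (2.564)² · (0.2496 + 0.2100) / 0.0484
  = 6.5741 · 0.4596 / 0.0484
  = 62.43
Design effect: 2.3 × 62.43 = 143.58.
Round up → n = 144 per group.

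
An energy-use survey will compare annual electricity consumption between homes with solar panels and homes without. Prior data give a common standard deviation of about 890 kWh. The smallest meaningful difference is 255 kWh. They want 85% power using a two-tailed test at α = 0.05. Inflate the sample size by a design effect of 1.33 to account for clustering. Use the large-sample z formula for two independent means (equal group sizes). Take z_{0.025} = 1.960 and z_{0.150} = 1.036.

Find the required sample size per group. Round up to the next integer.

n = (z_{α/2} + z_β)² · (σ₁² + σ₂²) / δ²
  = (1.960 + 1.036)² · (2·890² = 1584200) / 255²
  = 8.9760 · 1584200 / 65025
  = 218.68
Design effect: 1.33 × 218.68 = 290.85.
Round up → n = 291 per group.

n = 291 per group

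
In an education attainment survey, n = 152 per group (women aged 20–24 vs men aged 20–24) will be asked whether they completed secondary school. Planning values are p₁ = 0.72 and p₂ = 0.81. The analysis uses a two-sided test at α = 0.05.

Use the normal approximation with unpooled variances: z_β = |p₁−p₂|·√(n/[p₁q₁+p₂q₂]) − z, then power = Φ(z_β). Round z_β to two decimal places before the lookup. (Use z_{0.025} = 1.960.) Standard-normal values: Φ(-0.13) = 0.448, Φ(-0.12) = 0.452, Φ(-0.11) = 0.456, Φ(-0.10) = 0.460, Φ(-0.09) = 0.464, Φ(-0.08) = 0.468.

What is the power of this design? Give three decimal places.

z_β = |p₁−p₂|·√(n/[p₁q₁+p₂q₂]) − z_{α/2}
    = 0.09 · √(152/0.3555) − 1.960
    = 0.09 · 20.6777 − 1.960
    = 1.8610 − 1.960 = -0.0990 → -0.10
Power = Φ(-0.10) = 0.460.

Power ≈ 0.460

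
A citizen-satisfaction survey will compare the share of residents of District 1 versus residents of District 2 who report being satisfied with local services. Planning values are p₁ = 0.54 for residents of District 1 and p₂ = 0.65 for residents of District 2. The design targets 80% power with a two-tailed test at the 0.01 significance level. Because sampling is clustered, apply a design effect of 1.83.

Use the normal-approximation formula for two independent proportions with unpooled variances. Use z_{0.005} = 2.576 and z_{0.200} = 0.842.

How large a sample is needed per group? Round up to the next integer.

n = 841 per group

n = (z_{α/2} + z_β)² · [p₁(1−p₁) + p₂(1−p₂)] / (p₁ − p₂)²
  = (2.576 + 0.842)² · (0.54·0.46 + 0.65·0.35) / (-0.11)²
  = (3.418)² · (0.2484 + 0.2275) / 0.0121
  = 11.6827 · 0.4759 / 0.0121
  = 459.49
Design effect: 1.83 × 459.49 = 840.86.
Round up → n = 841 per group.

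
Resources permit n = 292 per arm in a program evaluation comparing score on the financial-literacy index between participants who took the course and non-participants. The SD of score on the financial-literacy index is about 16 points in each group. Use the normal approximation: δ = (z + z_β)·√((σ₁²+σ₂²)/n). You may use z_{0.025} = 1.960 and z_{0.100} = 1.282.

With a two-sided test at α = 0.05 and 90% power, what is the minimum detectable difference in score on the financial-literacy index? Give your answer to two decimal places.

δ = (z_{α/2} + z_β) · √((σ₁²+σ₂²)/n)
  = (1.960 + 1.282) · √(512/292)
  = 3.242 · √1.7534
  = 3.242 · 1.3242
  = 4.2930

Minimum detectable difference ≈ 4.29 points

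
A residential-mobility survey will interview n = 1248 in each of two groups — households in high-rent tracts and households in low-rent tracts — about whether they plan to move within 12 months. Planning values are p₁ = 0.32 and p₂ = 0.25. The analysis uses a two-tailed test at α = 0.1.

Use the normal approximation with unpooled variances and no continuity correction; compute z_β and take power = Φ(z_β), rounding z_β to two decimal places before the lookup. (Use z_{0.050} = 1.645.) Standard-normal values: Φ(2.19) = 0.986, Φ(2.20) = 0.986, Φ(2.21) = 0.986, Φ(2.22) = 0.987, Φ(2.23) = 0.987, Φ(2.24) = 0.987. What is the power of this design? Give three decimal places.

z_β = |p₁−p₂|·√(n/[p₁q₁+p₂q₂]) − z_{α/2}
    = 0.07 · √(1248/0.4051) − 1.645
    = 0.07 · 55.5042 − 1.645
    = 3.8853 − 1.645 = 2.2403 → 2.24
Power = Φ(2.24) = 0.987.

Power ≈ 0.987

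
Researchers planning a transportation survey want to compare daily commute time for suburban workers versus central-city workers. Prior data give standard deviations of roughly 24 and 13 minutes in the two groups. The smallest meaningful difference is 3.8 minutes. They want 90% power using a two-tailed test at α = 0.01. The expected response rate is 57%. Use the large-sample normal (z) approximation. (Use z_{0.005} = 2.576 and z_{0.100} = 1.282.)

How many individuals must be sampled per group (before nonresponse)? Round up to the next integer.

n = (z_{α/2} + z_β)² · (σ₁² + σ₂²) / δ²
  = (2.576 + 1.282)² · (24² + 13² = 745) / 3.8²
  = 14.8842 · 745 / 14.44
  = 767.92
Adjust for 57% response: 767.92 / 0.57 = 1347.22.
Round up → n = 1348 per group.

n = 1348 per group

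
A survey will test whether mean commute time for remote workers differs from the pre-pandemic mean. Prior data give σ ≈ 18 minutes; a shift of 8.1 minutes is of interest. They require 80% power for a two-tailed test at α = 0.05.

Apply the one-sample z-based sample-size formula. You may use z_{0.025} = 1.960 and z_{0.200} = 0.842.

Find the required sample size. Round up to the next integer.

n = 39

n = (z_{α/2} + z_β)² · σ² / δ²
  = (1.960 + 0.842)² · 18² / 8.1²
  = 7.8512 · 324 / 65.61
  = 38.77
Round up → n = 39.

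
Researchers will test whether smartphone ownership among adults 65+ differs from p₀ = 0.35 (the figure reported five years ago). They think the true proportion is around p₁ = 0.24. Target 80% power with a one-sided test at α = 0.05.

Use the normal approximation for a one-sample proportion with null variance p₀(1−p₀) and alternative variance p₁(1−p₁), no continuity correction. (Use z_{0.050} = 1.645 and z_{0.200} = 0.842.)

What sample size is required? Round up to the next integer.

n = [z_α·√(p₀q₀) + z_β·√(p₁q₁)]² / (p₁ − p₀)²
  = [1.645·√(0.35·0.65) + 0.842·√(0.24·0.76)]² / (-0.11)²
  = [1.645·0.4770 + 0.842·0.4271]² / 0.0121
  = [1.1442]² / 0.0121
  = 108.20
Round up → n = 109.

n = 109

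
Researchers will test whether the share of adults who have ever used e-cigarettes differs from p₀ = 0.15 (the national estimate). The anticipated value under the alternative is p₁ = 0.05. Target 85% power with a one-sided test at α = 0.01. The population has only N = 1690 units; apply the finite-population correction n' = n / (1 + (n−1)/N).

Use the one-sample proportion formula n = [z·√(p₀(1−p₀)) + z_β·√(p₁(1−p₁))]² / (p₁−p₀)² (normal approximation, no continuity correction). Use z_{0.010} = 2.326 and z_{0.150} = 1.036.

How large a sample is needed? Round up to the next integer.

n = 105

n = [z_α·√(p₀q₀) + z_β·√(p₁q₁)]² / (p₁ − p₀)²
  = [2.326·√(0.15·0.85) + 1.036·√(0.05·0.95)]² / (-0.10)²
  = [2.326·0.3571 + 1.036·0.2179]² / 0.0100
  = [1.0563]² / 0.0100
  = 111.59
Finite-population correction (N = 1690): 111.59 / (1 + (111.59 − 1)/1690) = 104.73.
Round up → n = 105.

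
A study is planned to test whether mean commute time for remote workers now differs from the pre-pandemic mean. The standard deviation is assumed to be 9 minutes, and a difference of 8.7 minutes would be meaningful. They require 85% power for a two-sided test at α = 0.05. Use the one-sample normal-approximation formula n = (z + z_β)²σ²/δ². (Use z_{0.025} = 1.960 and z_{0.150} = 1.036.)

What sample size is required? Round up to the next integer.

n = (z_{α/2} + z_β)² · σ² / δ²
  = (1.960 + 1.036)² · 9² / 8.7²
  = 8.9760 · 81 / 75.69
  = 9.61
Round up → n = 10.

n = 10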